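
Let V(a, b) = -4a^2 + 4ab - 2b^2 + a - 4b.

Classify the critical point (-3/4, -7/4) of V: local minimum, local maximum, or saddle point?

The Hessian of V is constant: H = [[-8, 4], [4, -4]].
det(H) = (-8)·(-4) − 4² = 16.
det(H) > 0 and tr(H) = -12 < 0, so H is negative definite and the point is a local maximum.

local maximum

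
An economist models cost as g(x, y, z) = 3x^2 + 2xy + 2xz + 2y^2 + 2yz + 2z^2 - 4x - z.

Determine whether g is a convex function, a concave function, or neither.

convex

g is quadratic, so its Hessian is the constant matrix H = [[6, 2, 2], [2, 4, 2], [2, 2, 4]].
Leading principal minors: 6, 20, 56.
All positive ⇒ H ≻ 0 ⇒ convex.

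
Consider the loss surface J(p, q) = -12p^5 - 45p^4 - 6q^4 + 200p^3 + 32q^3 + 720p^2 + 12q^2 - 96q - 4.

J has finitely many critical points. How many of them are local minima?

2

J separates as a function of p plus a function of q, so ∇J=0 decouples.
∂J/∂p = -60p(p - 3)(p + 2)(p + 4) = 0 at p ∈ {-4, -2, 0, 3}; ∂J/∂q = -24(q - 4)(q - 1)(q + 1) = 0 at q ∈ {-1, 1, 4}.
The Hessian is diagonal: diag(J_pp, J_qq). Second derivatives: J_pp(-4)=3360, J_pp(-2)=-1200, J_pp(0)=1440, J_pp(3)=-6300; J_qq(-1)=-240, J_qq(1)=144, J_qq(4)=-360.
Local minima occur where both diagonal entries positive: (-4, 1), (0, 1). Count: 2.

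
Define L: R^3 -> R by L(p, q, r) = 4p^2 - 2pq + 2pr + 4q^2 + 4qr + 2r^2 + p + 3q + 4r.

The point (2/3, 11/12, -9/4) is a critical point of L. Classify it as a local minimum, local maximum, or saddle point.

The Hessian is constant: H = [[8, -2, 2], [-2, 8, 4], [2, 4, 4]].
Leading principal minors: Δ₁ = 8, Δ₂ = 60, Δ₃ = 48.
All leading minors are positive, so H is positive definite: a local minimum.

local minimum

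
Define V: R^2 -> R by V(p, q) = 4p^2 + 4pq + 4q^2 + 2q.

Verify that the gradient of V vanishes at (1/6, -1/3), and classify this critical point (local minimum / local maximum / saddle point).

local minimum

∇V = (8p + 4q, 4p + 8q + 2); substituting (1/6, -1/3) gives ∇V = (0, 0), so (1/6, -1/3) is indeed a critical point.
The Hessian of V is constant: H = [[8, 4], [4, 8]].
det(H) = 8·8 − 4² = 48.
det(H) > 0 and tr(H) = 16 > 0, so H is positive definite and the point is a local minimum.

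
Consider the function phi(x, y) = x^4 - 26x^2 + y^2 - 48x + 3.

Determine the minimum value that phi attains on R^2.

phi(x,y) separates as P(x) + Q(y) + 3, so its minimum is min P + min Q + 3.
P'(x) = 4(x - 4)(x + 1)(x + 3) vanishes at x ∈ {-3, -1, 4}; Q'(y) = 2y vanishes at y ∈ {0}.
Local minima of P (where P''>0): P(-3)=-9, P(4)=-352. Local minima of Q: Q(0)=0.
So the global minimum of phi is P(4) + Q(0) + 3 = -352 + 0 + 3 = -349, attained at (4, 0).

-349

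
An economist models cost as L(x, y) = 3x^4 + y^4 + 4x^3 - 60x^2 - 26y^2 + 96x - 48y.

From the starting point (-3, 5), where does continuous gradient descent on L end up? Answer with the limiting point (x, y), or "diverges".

(-4, 4)

L is separable, so gradient descent decouples: x follows -∂L/∂x, y follows -∂L/∂y.
∂L/∂x = 12(x - 2)(x - 1)(x + 4); at x=-3 this is 240, so x decreases.
∂L/∂y = 4(y - 4)(y + 1)(y + 3); at y=5 this is 192, so y decreases.
x converges to its nearest critical value -4 (a local min of the x-part); y converges to 4. The iterate converges to (-4, 4).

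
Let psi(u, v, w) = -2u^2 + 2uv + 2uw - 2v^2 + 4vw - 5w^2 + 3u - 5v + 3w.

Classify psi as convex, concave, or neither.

concave

psi is quadratic, so its Hessian is the constant matrix H = [[-4, 2, 2], [2, -4, 4], [2, 4, -10]].
Leading principal minors: -4, 12, -8.
Signs alternate −, +, − ⇒ H ≺ 0 ⇒ concave.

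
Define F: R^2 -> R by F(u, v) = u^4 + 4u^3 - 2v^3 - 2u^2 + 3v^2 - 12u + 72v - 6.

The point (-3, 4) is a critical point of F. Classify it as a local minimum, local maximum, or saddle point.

saddle point

The mixed partial ∂²F/∂u∂v is 0, so the Hessian at any point is diag(F_uu, F_vv) = diag(4(3u^2 + 6u - 1), 6(-2v + 1)).
At (-3, 4): H = diag(32, -42).
The eigenvalues have opposite signs, so H is indefinite: a saddle point.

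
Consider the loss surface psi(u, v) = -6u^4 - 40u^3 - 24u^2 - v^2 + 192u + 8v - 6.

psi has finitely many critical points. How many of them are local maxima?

2

psi separates as a function of u plus a function of v, so ∇psi=0 decouples.
∂psi/∂u = -24(u - 1)(u + 2)(u + 4) = 0 at u ∈ {-4, -2, 1}; ∂psi/∂v = -2(v - 4) = 0 at v ∈ {4}.
The Hessian is diagonal: diag(psi_uu, psi_vv). Second derivatives: psi_uu(-4)=-240, psi_uu(-2)=144, psi_uu(1)=-360; psi_vv(4)=-2.
Local maxima occur where both diagonal entries negative: (-4, 4), (1, 4). Count: 2.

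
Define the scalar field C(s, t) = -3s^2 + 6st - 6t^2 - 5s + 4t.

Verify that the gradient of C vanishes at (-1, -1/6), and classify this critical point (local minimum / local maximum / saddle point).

local maximum

∇C = (-6s + 6t - 5, 6s - 12t + 4); substituting (-1, -1/6) gives ∇C = (0, 0), so (-1, -1/6) is indeed a critical point.
The Hessian of C is constant: H = [[-6, 6], [6, -12]].
det(H) = (-6)·(-12) − 6² = 36.
det(H) > 0 and tr(H) = -18 < 0, so H is negative definite and the point is a local maximum.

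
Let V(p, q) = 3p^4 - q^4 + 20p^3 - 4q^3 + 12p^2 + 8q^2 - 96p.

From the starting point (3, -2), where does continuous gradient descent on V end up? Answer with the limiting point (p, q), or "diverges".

(1, 0)

V is separable, so gradient descent decouples: p follows -∂V/∂p, q follows -∂V/∂q.
∂V/∂p = 12(p - 1)(p + 2)(p + 4); at p=3 this is 840, so p decreases.
∂V/∂q = -4q(q - 1)(q + 4); at q=-2 this is -48, so q increases.
p converges to its nearest critical value 1 (a local min of the p-part); q converges to 0. The iterate converges to (1, 0).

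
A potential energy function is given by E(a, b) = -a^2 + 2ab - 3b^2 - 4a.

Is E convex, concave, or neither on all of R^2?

concave

E is quadratic, so its Hessian is the constant matrix H = [[-2, 2], [2, -6]].
det(H) = 8, tr(H) = -8.
det(H) > 0 and tr(H) < 0, so H is negative definite everywhere: concave.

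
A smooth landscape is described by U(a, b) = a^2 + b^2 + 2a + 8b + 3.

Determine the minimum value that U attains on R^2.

-14

U(a,b) separates as P(a) + Q(b) + 3, so its minimum is min P + min Q + 3.
P'(a) = 2a + 2 vanishes at a ∈ {-1}; Q'(b) = 2b + 8 vanishes at b ∈ {-4}.
Local minima of P (where P''>0): P(-1)=-1. Local minima of Q: Q(-4)=-16.
So the global minimum of U is P(-1) + Q(-4) + 3 = -1 − 16 + 3 = -14, attained at (-1, -4).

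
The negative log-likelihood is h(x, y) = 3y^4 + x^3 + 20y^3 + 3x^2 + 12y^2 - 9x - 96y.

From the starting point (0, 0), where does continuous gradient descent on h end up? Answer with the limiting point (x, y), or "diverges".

h is separable, so gradient descent decouples: x follows -∂h/∂x, y follows -∂h/∂y.
∂h/∂x = 3(x - 1)(x + 3); at x=0 this is -9, so x increases.
∂h/∂y = 12(y - 1)(y + 2)(y + 4); at y=0 this is -96, so y increases.
x converges to its nearest critical value 1 (a local min of the x-part); y converges to 1. The iterate converges to (1, 1).

(1, 1)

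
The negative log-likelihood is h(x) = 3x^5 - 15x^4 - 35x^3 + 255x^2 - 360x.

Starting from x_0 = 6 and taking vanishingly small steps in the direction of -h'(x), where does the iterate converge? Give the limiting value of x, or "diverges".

4

h'(x) = 15(x - 4)(x - 2)(x - 1)(x + 3), so h'(6) = 5400.
Gradient descent moves in the -h' direction, i.e. x is decreasing.
The nearest critical point in that direction is x = 4, where h'' = 630 > 0 (a local minimum). The iterate converges there.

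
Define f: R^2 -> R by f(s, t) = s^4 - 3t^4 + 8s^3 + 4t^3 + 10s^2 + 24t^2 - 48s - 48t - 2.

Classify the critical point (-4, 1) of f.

local minimum

The mixed partial ∂²f/∂s∂t is 0, so the Hessian at any point is diag(f_ss, f_tt) = diag(4(3s^2 + 12s + 5), 12(-3t^2 + 2t + 4)).
At (-4, 1): H = diag(20, 36).
Both eigenvalues are positive, so H is positive definite: a local minimum.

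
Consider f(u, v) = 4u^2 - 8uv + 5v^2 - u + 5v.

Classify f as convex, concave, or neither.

convex

f is quadratic, so its Hessian is the constant matrix H = [[8, -8], [-8, 10]].
det(H) = 16, tr(H) = 18.
det(H) > 0 and tr(H) > 0, so H is positive definite everywhere: convex.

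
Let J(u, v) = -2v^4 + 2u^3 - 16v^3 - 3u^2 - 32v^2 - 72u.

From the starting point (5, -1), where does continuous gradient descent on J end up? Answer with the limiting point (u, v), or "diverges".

(4, -2)

J is separable, so gradient descent decouples: u follows -∂J/∂u, v follows -∂J/∂v.
∂J/∂u = 6(u - 4)(u + 3); at u=5 this is 48, so u decreases.
∂J/∂v = -8v(v + 2)(v + 4); at v=-1 this is 24, so v decreases.
u converges to its nearest critical value 4 (a local min of the u-part); v converges to -2. The iterate converges to (4, -2).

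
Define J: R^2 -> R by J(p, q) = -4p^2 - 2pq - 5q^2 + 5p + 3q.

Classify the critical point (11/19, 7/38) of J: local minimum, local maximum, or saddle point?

local maximum

The Hessian of J is constant: H = [[-8, -2], [-2, -10]].
det(H) = (-8)·(-10) − (-2)² = 76.
det(H) > 0 and tr(H) = -18 < 0, so H is negative definite and the point is a local maximum.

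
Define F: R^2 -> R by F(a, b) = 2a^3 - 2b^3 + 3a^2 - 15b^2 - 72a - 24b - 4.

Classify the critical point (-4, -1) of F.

The mixed partial ∂²F/∂a∂b is 0, so the Hessian at any point is diag(F_aa, F_bb) = diag(6(2a + 1), -6(2b + 5)).
At (-4, -1): H = diag(-42, -18).
Both eigenvalues are negative, so H is negative definite: a local maximum.

local maximum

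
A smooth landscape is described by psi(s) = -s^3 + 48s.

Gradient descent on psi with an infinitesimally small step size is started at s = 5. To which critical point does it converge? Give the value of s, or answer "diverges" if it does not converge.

diverges

psi'(s) = -3(s - 4)(s + 4), so psi'(5) = -27.
Gradient descent moves in the -psi' direction, i.e. s is increasing.
There is no critical point above s=5, and psi' keeps the same sign, so the iterate runs off to +∞.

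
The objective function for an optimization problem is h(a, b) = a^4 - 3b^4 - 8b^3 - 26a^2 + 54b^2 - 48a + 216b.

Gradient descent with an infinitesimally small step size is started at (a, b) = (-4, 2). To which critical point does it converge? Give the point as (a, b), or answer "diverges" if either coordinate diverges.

(-3, -2)

h is separable, so gradient descent decouples: a follows -∂h/∂a, b follows -∂h/∂b.
∂h/∂a = 4(a - 4)(a + 1)(a + 3); at a=-4 this is -96, so a increases.
∂h/∂b = -12(b - 3)(b + 2)(b + 3); at b=2 this is 240, so b decreases.
a converges to its nearest critical value -3 (a local min of the a-part); b converges to -2. The iterate converges to (-3, -2).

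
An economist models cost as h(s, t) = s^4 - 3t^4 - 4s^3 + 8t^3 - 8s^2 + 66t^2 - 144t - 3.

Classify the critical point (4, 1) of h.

The mixed partial ∂²h/∂s∂t is 0, so the Hessian at any point is diag(h_ss, h_tt) = diag(4(3s^2 - 6s - 4), 12(-3t^2 + 4t + 11)).
At (4, 1): H = diag(80, 144).
Both eigenvalues are positive, so H is positive definite: a local minimum.

local minimum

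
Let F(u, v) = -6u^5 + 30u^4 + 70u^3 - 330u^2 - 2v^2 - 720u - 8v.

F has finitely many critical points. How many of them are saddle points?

2

F separates as a function of u plus a function of v, so ∇F=0 decouples.
∂F/∂u = -30(u - 4)(u - 3)(u + 1)(u + 2) = 0 at u ∈ {-2, -1, 3, 4}; ∂F/∂v = -4(v + 2) = 0 at v ∈ {-2}.
The Hessian is diagonal: diag(F_uu, F_vv). Second derivatives: F_uu(-2)=900, F_uu(-1)=-600, F_uu(3)=600, F_uu(4)=-900; F_vv(-2)=-4.
Saddle points occur where the two diagonal entries have opposite signs: (-2, -2), (3, -2). Count: 2.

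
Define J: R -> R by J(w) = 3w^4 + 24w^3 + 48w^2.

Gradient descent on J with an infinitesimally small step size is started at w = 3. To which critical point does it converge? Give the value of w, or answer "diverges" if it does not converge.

0

J'(w) = 12w(w + 2)(w + 4), so J'(3) = 1260.
Gradient descent moves in the -J' direction, i.e. w is decreasing.
The nearest critical point in that direction is w = 0, where J'' = 96 > 0 (a local minimum). The iterate converges there.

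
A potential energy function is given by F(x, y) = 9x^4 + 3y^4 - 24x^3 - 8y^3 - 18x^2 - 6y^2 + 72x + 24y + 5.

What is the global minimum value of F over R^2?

F(x,y) separates as P(x) + Q(y) + 5, so its minimum is min P + min Q + 5.
P'(x) = 36(x - 2)(x - 1)(x + 1) vanishes at x ∈ {-1, 1, 2}; Q'(y) = 12(y - 2)(y - 1)(y + 1) vanishes at y ∈ {-1, 1, 2}.
Local minima of P (where P''>0): P(-1)=-57, P(2)=24. Local minima of Q: Q(-1)=-19, Q(2)=8.
So the global minimum of F is P(-1) + Q(-1) + 5 = -57 − 19 + 5 = -71, attained at (-1, -1).

-71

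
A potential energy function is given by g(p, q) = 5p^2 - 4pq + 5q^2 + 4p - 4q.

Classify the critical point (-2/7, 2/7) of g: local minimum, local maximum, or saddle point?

The Hessian of g is constant: H = [[10, -4], [-4, 10]].
det(H) = 10·10 − (-4)² = 84.
det(H) > 0 and tr(H) = 20 > 0, so H is positive definite and the point is a local minimum.

local minimum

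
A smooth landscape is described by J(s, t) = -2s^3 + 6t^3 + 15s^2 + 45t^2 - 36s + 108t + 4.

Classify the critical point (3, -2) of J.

The mixed partial ∂²J/∂s∂t is 0, so the Hessian at any point is diag(J_ss, J_tt) = diag(6(-2s + 5), 18(2t + 5)).
At (3, -2): H = diag(-6, 18).
The eigenvalues have opposite signs, so H is indefinite: a saddle point.

saddle point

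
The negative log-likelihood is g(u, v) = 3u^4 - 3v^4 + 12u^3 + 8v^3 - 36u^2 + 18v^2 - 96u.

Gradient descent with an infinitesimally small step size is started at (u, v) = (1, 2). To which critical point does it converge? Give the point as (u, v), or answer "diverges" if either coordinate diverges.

(2, 0)

g is separable, so gradient descent decouples: u follows -∂g/∂u, v follows -∂g/∂v.
∂g/∂u = 12(u - 2)(u + 1)(u + 4); at u=1 this is -120, so u increases.
∂g/∂v = -12v(v - 3)(v + 1); at v=2 this is 72, so v decreases.
u converges to its nearest critical value 2 (a local min of the u-part); v converges to 0. The iterate converges to (2, 0).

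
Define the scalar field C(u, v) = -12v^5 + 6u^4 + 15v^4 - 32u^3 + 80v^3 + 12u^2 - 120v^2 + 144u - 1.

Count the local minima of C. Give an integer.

4

C separates as a function of u plus a function of v, so ∇C=0 decouples.
∂C/∂u = 24(u - 3)(u - 2)(u + 1) = 0 at u ∈ {-1, 2, 3}; ∂C/∂v = -60v(v - 2)(v - 1)(v + 2) = 0 at v ∈ {-2, 0, 1, 2}.
The Hessian is diagonal: diag(C_uu, C_vv). Second derivatives: C_uu(-1)=288, C_uu(2)=-72, C_uu(3)=96; C_vv(-2)=1440, C_vv(0)=-240, C_vv(1)=180, C_vv(2)=-480.
Local minima occur where both diagonal entries positive: (-1, -2), (-1, 1), (3, -2), (3, 1). Count: 4.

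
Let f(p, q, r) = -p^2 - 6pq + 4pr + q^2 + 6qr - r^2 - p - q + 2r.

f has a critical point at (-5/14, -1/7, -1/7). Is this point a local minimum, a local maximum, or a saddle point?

The Hessian is constant: H = [[-2, -6, 4], [-6, 2, 6], [4, 6, -2]].
Leading principal minors: Δ₁ = -2, Δ₂ = -40, Δ₃ = -168.
The minors fit neither the all-positive nor the alternating-sign pattern, so H is indefinite: a saddle point.

saddle point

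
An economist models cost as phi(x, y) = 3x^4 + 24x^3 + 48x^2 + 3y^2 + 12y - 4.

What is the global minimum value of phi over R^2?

-16

phi(x,y) separates as P(x) + Q(y) − 4, so its minimum is min P + min Q − 4.
P'(x) = 12x(x + 2)(x + 4) vanishes at x ∈ {-4, -2, 0}; Q'(y) = 6y + 12 vanishes at y ∈ {-2}.
Local minima of P (where P''>0): P(-4)=0, P(0)=0. Local minima of Q: Q(-2)=-12.
So the global minimum of phi is P(-4) + Q(-2) − 4 = 0 − 12 − 4 = -16, attained at (-4, -2).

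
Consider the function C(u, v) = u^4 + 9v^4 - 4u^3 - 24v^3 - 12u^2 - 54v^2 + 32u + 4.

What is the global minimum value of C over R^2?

C(u,v) separates as P(u) + Q(v) + 4, so its minimum is min P + min Q + 4.
P'(u) = 4(u - 4)(u - 1)(u + 2) vanishes at u ∈ {-2, 1, 4}; Q'(v) = 36v(v - 3)(v + 1) vanishes at v ∈ {-1, 0, 3}.
Local minima of P (where P''>0): P(-2)=-64, P(4)=-64. Local minima of Q: Q(-1)=-21, Q(3)=-405.
So the global minimum of C is P(-2) + Q(3) + 4 = -64 − 405 + 4 = -465, attained at (-2, 3).

-465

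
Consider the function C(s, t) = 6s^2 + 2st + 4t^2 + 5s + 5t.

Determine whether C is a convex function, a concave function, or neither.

C is quadratic, so its Hessian is the constant matrix H = [[12, 2], [2, 8]].
det(H) = 92, tr(H) = 20.
det(H) > 0 and tr(H) > 0, so H is positive definite everywhere: convex.

convex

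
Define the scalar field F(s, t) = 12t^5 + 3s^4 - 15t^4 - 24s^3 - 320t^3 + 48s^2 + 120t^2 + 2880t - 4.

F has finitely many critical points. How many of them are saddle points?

F separates as a function of s plus a function of t, so ∇F=0 decouples.
∂F/∂s = 12s(s - 4)(s - 2) = 0 at s ∈ {0, 2, 4}; ∂F/∂t = 60(t - 4)(t - 2)(t + 2)(t + 3) = 0 at t ∈ {-3, -2, 2, 4}.
The Hessian is diagonal: diag(F_ss, F_tt). Second derivatives: F_ss(0)=96, F_ss(2)=-48, F_ss(4)=96; F_tt(-3)=-2100, F_tt(-2)=1440, F_tt(2)=-2400, F_tt(4)=5040.
Saddle points occur where the two diagonal entries have opposite signs: (0, -3), (0, 2), (2, -2), (2, 4), (4, -3), (4, 2). Count: 6.

6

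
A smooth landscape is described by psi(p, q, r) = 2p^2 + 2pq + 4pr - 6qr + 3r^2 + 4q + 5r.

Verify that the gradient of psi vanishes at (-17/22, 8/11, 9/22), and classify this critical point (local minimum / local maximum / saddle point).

∇psi = (4p + 2q + 4r, 2p - 6r + 4, 4p - 6q + 6r + 5); substituting (-17/22, 8/11, 9/22) gives ∇psi = (0, 0, 0), so (-17/22, 8/11, 9/22) is indeed a critical point.
The Hessian is constant: H = [[4, 2, 4], [2, 0, -6], [4, -6, 6]].
Leading principal minors: Δ₁ = 4, Δ₂ = -4, Δ₃ = -264.
The minors fit neither the all-positive nor the alternating-sign pattern, so H is indefinite: a saddle point.

saddle point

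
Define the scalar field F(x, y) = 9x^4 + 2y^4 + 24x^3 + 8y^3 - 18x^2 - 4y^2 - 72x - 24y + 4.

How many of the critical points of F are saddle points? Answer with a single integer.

4

F separates as a function of x plus a function of y, so ∇F=0 decouples.
∂F/∂x = 36(x - 1)(x + 1)(x + 2) = 0 at x ∈ {-2, -1, 1}; ∂F/∂y = 8(y - 1)(y + 1)(y + 3) = 0 at y ∈ {-3, -1, 1}.
The Hessian is diagonal: diag(F_xx, F_yy). Second derivatives: F_xx(-2)=108, F_xx(-1)=-72, F_xx(1)=216; F_yy(-3)=64, F_yy(-1)=-32, F_yy(1)=64.
Saddle points occur where the two diagonal entries have opposite signs: (-2, -1), (-1, -3), (-1, 1), (1, -1). Count: 4.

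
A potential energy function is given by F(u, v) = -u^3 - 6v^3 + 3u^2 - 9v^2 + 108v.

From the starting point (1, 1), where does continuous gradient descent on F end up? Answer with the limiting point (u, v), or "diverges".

F is separable, so gradient descent decouples: u follows -∂F/∂u, v follows -∂F/∂v.
∂F/∂u = -3u(u - 2); at u=1 this is 3, so u decreases.
∂F/∂v = -18(v - 2)(v + 3); at v=1 this is 72, so v decreases.
u converges to its nearest critical value 0 (a local min of the u-part); v converges to -3. The iterate converges to (0, -3).

(0, -3)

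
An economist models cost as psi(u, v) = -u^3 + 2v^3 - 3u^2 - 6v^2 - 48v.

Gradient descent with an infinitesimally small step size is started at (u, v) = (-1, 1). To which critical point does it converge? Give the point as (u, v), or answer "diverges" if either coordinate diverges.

(-2, 4)

psi is separable, so gradient descent decouples: u follows -∂psi/∂u, v follows -∂psi/∂v.
∂psi/∂u = -3u(u + 2); at u=-1 this is 3, so u decreases.
∂psi/∂v = 6(v - 4)(v + 2); at v=1 this is -54, so v increases.
u converges to its nearest critical value -2 (a local min of the u-part); v converges to 4. The iterate converges to (-2, 4).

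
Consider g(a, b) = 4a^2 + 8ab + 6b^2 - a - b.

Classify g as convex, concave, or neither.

convex

g is quadratic, so its Hessian is the constant matrix H = [[8, 8], [8, 12]].
det(H) = 32, tr(H) = 20.
det(H) > 0 and tr(H) > 0, so H is positive definite everywhere: convex.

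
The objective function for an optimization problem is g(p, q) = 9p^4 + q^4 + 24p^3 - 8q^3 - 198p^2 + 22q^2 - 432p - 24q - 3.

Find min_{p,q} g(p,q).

-1713

g(p,q) separates as A(p) + B(q) − 3, so its minimum is min A + min B − 3.
A'(p) = 36(p - 3)(p + 1)(p + 4) vanishes at p ∈ {-4, -1, 3}; B'(q) = 4(q - 3)(q - 2)(q - 1) vanishes at q ∈ {1, 2, 3}.
Local minima of A (where A''>0): A(-4)=-672, A(3)=-1701. Local minima of B: B(1)=-9, B(3)=-9.
So the global minimum of g is A(3) + B(1) − 3 = -1701 − 9 − 3 = -1713, attained at (3, 1).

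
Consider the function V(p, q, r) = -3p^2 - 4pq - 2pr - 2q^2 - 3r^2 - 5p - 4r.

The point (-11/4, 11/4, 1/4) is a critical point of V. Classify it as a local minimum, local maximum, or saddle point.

The Hessian is constant: H = [[-6, -4, -2], [-4, -4, 0], [-2, 0, -6]].
Leading principal minors: Δ₁ = -6, Δ₂ = 8, Δ₃ = -32.
The minors alternate sign starting negative (−, +, −), so H is negative definite: a local maximum.

local maximum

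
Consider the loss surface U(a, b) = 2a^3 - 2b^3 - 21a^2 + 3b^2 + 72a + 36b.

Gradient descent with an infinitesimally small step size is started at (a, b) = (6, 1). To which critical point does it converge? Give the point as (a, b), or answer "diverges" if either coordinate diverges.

(4, -2)

U is separable, so gradient descent decouples: a follows -∂U/∂a, b follows -∂U/∂b.
∂U/∂a = 6(a - 4)(a - 3); at a=6 this is 36, so a decreases.
∂U/∂b = -6(b - 3)(b + 2); at b=1 this is 36, so b decreases.
a converges to its nearest critical value 4 (a local min of the a-part); b converges to -2. The iterate converges to (4, -2).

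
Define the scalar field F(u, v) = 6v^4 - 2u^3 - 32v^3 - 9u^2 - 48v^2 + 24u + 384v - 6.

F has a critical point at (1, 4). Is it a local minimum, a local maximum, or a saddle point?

The mixed partial ∂²F/∂u∂v is 0, so the Hessian at any point is diag(F_uu, F_vv) = diag(-6(2u + 3), 24(3v^2 - 8v - 4)).
At (1, 4): H = diag(-30, 288).
The eigenvalues have opposite signs, so H is indefinite: a saddle point.

saddle point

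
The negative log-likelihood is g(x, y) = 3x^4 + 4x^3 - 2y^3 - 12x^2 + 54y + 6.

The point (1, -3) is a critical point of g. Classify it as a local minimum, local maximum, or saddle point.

The mixed partial ∂²g/∂x∂y is 0, so the Hessian at any point is diag(g_xx, g_yy) = diag(12(3x^2 + 2x - 2), -12y).
At (1, -3): H = diag(36, 36).
Both eigenvalues are positive, so H is positive definite: a local minimum.

local minimum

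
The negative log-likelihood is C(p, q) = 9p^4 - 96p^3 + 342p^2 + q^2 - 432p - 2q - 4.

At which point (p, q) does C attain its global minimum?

(1, 1)

C(p,q) separates as A(p) + B(q) − 4, so its minimum is min A + min B − 4.
A'(p) = 36(p - 4)(p - 3)(p - 1) vanishes at p ∈ {1, 3, 4}; B'(q) = 2q - 2 vanishes at q ∈ {1}.
Local minima of A (where A''>0): A(1)=-177, A(4)=-96. Local minima of B: B(1)=-1.
So the global minimum of C is A(1) + B(1) − 4 = -177 − 1 − 4 = -182, attained at (1, 1).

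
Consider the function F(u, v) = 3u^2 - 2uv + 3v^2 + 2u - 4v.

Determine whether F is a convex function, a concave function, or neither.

convex

F is quadratic, so its Hessian is the constant matrix H = [[6, -2], [-2, 6]].
det(H) = 32, tr(H) = 12.
det(H) > 0 and tr(H) > 0, so H is positive definite everywhere: convex.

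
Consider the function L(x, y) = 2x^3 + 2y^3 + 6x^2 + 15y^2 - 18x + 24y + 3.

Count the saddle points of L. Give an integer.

L separates as a function of x plus a function of y, so ∇L=0 decouples.
∂L/∂x = 6(x - 1)(x + 3) = 0 at x ∈ {-3, 1}; ∂L/∂y = 6(y + 1)(y + 4) = 0 at y ∈ {-4, -1}.
The Hessian is diagonal: diag(L_xx, L_yy). Second derivatives: L_xx(-3)=-24, L_xx(1)=24; L_yy(-4)=-18, L_yy(-1)=18.
Saddle points occur where the two diagonal entries have opposite signs: (-3, -1), (1, -4). Count: 2.

2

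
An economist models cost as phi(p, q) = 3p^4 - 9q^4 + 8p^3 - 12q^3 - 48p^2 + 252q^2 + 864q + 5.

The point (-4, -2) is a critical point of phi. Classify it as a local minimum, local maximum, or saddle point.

local minimum

The mixed partial ∂²phi/∂p∂q is 0, so the Hessian at any point is diag(phi_pp, phi_qq) = diag(12(3p^2 + 4p - 8), 36(-3q^2 - 2q + 14)).
At (-4, -2): H = diag(288, 216).
Both eigenvalues are positive, so H is positive definite: a local minimum.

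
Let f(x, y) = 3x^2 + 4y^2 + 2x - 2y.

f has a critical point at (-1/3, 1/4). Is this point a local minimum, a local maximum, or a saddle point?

local minimum

The Hessian of f is constant: H = [[6, 0], [0, 8]].
det(H) = 6·8 − 0² = 48.
det(H) > 0 and tr(H) = 14 > 0, so H is positive definite and the point is a local minimum.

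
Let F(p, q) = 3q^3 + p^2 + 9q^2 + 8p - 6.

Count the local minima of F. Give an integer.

1

F separates as a function of p plus a function of q, so ∇F=0 decouples.
∂F/∂p = 2(p + 4) = 0 at p ∈ {-4}; ∂F/∂q = 9q(q + 2) = 0 at q ∈ {-2, 0}.
The Hessian is diagonal: diag(F_pp, F_qq). Second derivatives: F_pp(-4)=2; F_qq(-2)=-18, F_qq(0)=18.
Local minima occur where both diagonal entries positive: (-4, 0). Count: 1.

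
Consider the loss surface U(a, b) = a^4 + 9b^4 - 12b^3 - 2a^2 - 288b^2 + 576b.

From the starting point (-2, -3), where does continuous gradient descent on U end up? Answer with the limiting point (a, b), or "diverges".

(-1, -4)

U is separable, so gradient descent decouples: a follows -∂U/∂a, b follows -∂U/∂b.
∂U/∂a = 4a(a - 1)(a + 1); at a=-2 this is -24, so a increases.
∂U/∂b = 36(b - 4)(b - 1)(b + 4); at b=-3 this is 1008, so b decreases.
a converges to its nearest critical value -1 (a local min of the a-part); b converges to -4. The iterate converges to (-1, -4).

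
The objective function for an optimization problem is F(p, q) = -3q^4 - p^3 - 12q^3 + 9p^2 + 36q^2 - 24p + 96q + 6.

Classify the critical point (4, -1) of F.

saddle point

The mixed partial ∂²F/∂p∂q is 0, so the Hessian at any point is diag(F_pp, F_qq) = diag(6(-p + 3), 36(-q^2 - 2q + 2)).
At (4, -1): H = diag(-6, 108).
The eigenvalues have opposite signs, so H is indefinite: a saddle point.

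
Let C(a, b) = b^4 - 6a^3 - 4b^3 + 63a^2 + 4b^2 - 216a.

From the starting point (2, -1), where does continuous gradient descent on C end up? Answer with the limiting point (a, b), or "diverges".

(3, 0)

C is separable, so gradient descent decouples: a follows -∂C/∂a, b follows -∂C/∂b.
∂C/∂a = -18(a - 4)(a - 3); at a=2 this is -36, so a increases.
∂C/∂b = 4b(b - 2)(b - 1); at b=-1 this is -24, so b increases.
a converges to its nearest critical value 3 (a local min of the a-part); b converges to 0. The iterate converges to (3, 0).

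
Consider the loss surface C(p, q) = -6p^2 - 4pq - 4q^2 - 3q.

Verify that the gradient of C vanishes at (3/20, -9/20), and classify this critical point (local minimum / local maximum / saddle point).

∇C = (-12p - 4q, -4p - 8q - 3); substituting (3/20, -9/20) gives ∇C = (0, 0), so (3/20, -9/20) is indeed a critical point.
The Hessian of C is constant: H = [[-12, -4], [-4, -8]].
det(H) = (-12)·(-8) − (-4)² = 80.
det(H) > 0 and tr(H) = -20 < 0, so H is negative definite and the point is a local maximum.

local maximum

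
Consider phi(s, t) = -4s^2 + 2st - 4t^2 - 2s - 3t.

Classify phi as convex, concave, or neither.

phi is quadratic, so its Hessian is the constant matrix H = [[-8, 2], [2, -8]].
det(H) = 60, tr(H) = -16.
det(H) > 0 and tr(H) < 0, so H is negative definite everywhere: concave.

concave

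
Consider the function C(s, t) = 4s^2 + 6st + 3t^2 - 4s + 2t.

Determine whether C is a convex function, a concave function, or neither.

C is quadratic, so its Hessian is the constant matrix H = [[8, 6], [6, 6]].
det(H) = 12, tr(H) = 14.
det(H) > 0 and tr(H) > 0, so H is positive definite everywhere: convex.

convex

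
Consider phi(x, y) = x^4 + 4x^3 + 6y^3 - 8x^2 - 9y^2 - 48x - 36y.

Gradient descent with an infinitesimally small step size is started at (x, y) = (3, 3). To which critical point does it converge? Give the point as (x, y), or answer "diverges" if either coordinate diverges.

phi is separable, so gradient descent decouples: x follows -∂phi/∂x, y follows -∂phi/∂y.
∂phi/∂x = 4(x - 2)(x + 2)(x + 3); at x=3 this is 120, so x decreases.
∂phi/∂y = 18(y - 2)(y + 1); at y=3 this is 72, so y decreases.
x converges to its nearest critical value 2 (a local min of the x-part); y converges to 2. The iterate converges to (2, 2).

(2, 2)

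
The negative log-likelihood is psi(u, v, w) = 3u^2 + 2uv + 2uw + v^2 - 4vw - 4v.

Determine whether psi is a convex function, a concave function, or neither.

neither

psi is quadratic, so its Hessian is the constant matrix H = [[6, 2, 2], [2, 2, -4], [2, -4, 0]].
Leading principal minors: 6, 8, -136.
Neither pattern holds ⇒ H is indefinite ⇒ neither convex nor concave.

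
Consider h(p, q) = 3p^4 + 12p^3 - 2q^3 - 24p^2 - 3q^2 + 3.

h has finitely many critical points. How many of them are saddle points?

3

h separates as a function of p plus a function of q, so ∇h=0 decouples.
∂h/∂p = 12p(p - 1)(p + 4) = 0 at p ∈ {-4, 0, 1}; ∂h/∂q = -6q(q + 1) = 0 at q ∈ {-1, 0}.
The Hessian is diagonal: diag(h_pp, h_qq). Second derivatives: h_pp(-4)=240, h_pp(0)=-48, h_pp(1)=60; h_qq(-1)=6, h_qq(0)=-6.
Saddle points occur where the two diagonal entries have opposite signs: (-4, 0), (0, -1), (1, 0). Count: 3.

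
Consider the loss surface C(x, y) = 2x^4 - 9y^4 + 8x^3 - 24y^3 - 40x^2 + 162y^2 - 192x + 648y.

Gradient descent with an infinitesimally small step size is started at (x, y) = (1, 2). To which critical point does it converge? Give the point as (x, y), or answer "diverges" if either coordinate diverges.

(3, -2)

C is separable, so gradient descent decouples: x follows -∂C/∂x, y follows -∂C/∂y.
∂C/∂x = 8(x - 3)(x + 2)(x + 4); at x=1 this is -240, so x increases.
∂C/∂y = -36(y - 3)(y + 2)(y + 3); at y=2 this is 720, so y decreases.
x converges to its nearest critical value 3 (a local min of the x-part); y converges to -2. The iterate converges to (3, -2).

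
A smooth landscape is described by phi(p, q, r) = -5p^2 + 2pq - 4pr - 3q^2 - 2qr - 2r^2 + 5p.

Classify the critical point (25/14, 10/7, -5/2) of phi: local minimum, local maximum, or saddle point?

local maximum

The Hessian is constant: H = [[-10, 2, -4], [2, -6, -2], [-4, -2, -4]].
Leading principal minors: Δ₁ = -10, Δ₂ = 56, Δ₃ = -56.
The minors alternate sign starting negative (−, +, −), so H is negative definite: a local maximum.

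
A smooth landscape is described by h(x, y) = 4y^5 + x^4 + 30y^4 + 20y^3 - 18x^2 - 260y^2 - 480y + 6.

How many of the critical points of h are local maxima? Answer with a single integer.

h separates as a function of x plus a function of y, so ∇h=0 decouples.
∂h/∂x = 4x(x - 3)(x + 3) = 0 at x ∈ {-3, 0, 3}; ∂h/∂y = 20(y - 2)(y + 1)(y + 3)(y + 4) = 0 at y ∈ {-4, -3, -1, 2}.
The Hessian is diagonal: diag(h_xx, h_yy). Second derivatives: h_xx(-3)=72, h_xx(0)=-36, h_xx(3)=72; h_yy(-4)=-360, h_yy(-3)=200, h_yy(-1)=-360, h_yy(2)=1800.
Local maxima occur where both diagonal entries negative: (0, -4), (0, -1). Count: 2.

2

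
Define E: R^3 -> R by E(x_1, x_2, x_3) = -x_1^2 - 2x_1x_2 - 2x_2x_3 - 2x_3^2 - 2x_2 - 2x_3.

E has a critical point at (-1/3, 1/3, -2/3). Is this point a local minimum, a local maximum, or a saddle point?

saddle point

The Hessian is constant: H = [[-2, -2, 0], [-2, 0, -2], [0, -2, -4]].
Leading principal minors: Δ₁ = -2, Δ₂ = -4, Δ₃ = 24.
The minors fit neither the all-positive nor the alternating-sign pattern, so H is indefinite: a saddle point.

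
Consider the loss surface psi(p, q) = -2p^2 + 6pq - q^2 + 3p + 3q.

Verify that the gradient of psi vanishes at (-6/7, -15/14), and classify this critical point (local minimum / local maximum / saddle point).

saddle point

∇psi = (-4p + 6q + 3, 6p - 2q + 3); substituting (-6/7, -15/14) gives ∇psi = (0, 0), so (-6/7, -15/14) is indeed a critical point.
The Hessian of psi is constant: H = [[-4, 6], [6, -2]].
det(H) = (-4)·(-2) − 6² = -28.
Since det(H) < 0, H is indefinite and the critical point is a saddle point.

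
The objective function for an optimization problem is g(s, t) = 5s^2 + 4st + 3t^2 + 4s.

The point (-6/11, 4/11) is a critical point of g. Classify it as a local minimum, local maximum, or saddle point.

local minimum

The Hessian of g is constant: H = [[10, 4], [4, 6]].
det(H) = 10·6 − 4² = 44.
det(H) > 0 and tr(H) = 16 > 0, so H is positive definite and the point is a local minimum.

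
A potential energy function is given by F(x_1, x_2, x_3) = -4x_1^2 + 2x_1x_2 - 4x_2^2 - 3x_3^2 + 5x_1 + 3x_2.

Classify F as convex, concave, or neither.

F is quadratic, so its Hessian is the constant matrix H = [[-8, 2, 0], [2, -8, 0], [0, 0, -6]].
Leading principal minors: -8, 60, -360.
Signs alternate −, +, − ⇒ H ≺ 0 ⇒ concave.

concave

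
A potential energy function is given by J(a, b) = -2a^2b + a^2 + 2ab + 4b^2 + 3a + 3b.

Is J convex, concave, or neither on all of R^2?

The term -2a^2b is cubic, so the Hessian is not constant.
∂²J/∂a² = -4b + 2, which takes both signs as b varies (negative for sufficiently large b). A diagonal entry of the Hessian changing sign means the Hessian is neither positive- nor negative-semidefinite on all of R^2.

neither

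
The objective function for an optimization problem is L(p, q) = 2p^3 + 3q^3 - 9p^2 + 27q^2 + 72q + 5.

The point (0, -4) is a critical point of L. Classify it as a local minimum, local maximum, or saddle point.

The mixed partial ∂²L/∂p∂q is 0, so the Hessian at any point is diag(L_pp, L_qq) = diag(6(2p - 3), 18(q + 3)).
At (0, -4): H = diag(-18, -18).
Both eigenvalues are negative, so H is negative definite: a local maximum.

local maximum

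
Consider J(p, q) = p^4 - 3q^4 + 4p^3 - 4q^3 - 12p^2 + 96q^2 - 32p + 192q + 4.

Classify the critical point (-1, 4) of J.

The mixed partial ∂²J/∂p∂q is 0, so the Hessian at any point is diag(J_pp, J_qq) = diag(12(p^2 + 2p - 2), 12(-3q^2 - 2q + 16)).
At (-1, 4): H = diag(-36, -480).
Both eigenvalues are negative, so H is negative definite: a local maximum.

local maximum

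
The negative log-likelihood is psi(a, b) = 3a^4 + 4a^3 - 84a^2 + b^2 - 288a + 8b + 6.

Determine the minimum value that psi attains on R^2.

-1482

psi(a,b) separates as P(a) + Q(b) + 6, so its minimum is min P + min Q + 6.
P'(a) = 12(a - 4)(a + 2)(a + 3) vanishes at a ∈ {-3, -2, 4}; Q'(b) = 2b + 8 vanishes at b ∈ {-4}.
Local minima of P (where P''>0): P(-3)=243, P(4)=-1472. Local minima of Q: Q(-4)=-16.
So the global minimum of psi is P(4) + Q(-4) + 6 = -1472 − 16 + 6 = -1482, attained at (4, -4).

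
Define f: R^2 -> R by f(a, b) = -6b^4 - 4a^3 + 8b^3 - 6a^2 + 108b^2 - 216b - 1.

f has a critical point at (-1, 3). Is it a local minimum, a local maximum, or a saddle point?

The mixed partial ∂²f/∂a∂b is 0, so the Hessian at any point is diag(f_aa, f_bb) = diag(-12(2a + 1), 24(-3b^2 + 2b + 9)).
At (-1, 3): H = diag(12, -288).
The eigenvalues have opposite signs, so H is indefinite: a saddle point.

saddle point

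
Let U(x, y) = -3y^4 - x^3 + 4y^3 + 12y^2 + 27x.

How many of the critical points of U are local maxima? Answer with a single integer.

U separates as a function of x plus a function of y, so ∇U=0 decouples.
∂U/∂x = -3(x - 3)(x + 3) = 0 at x ∈ {-3, 3}; ∂U/∂y = -12y(y - 2)(y + 1) = 0 at y ∈ {-1, 0, 2}.
The Hessian is diagonal: diag(U_xx, U_yy). Second derivatives: U_xx(-3)=18, U_xx(3)=-18; U_yy(-1)=-36, U_yy(0)=24, U_yy(2)=-72.
Local maxima occur where both diagonal entries negative: (3, -1), (3, 2). Count: 2.

2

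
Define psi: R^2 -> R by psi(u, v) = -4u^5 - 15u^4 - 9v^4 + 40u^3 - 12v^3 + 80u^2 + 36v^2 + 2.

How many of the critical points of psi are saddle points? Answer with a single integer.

psi separates as a function of u plus a function of v, so ∇psi=0 decouples.
∂psi/∂u = -20u(u - 2)(u + 1)(u + 4) = 0 at u ∈ {-4, -1, 0, 2}; ∂psi/∂v = -36v(v - 1)(v + 2) = 0 at v ∈ {-2, 0, 1}.
The Hessian is diagonal: diag(psi_uu, psi_vv). Second derivatives: psi_uu(-4)=1440, psi_uu(-1)=-180, psi_uu(0)=160, psi_uu(2)=-720; psi_vv(-2)=-216, psi_vv(0)=72, psi_vv(1)=-108.
Saddle points occur where the two diagonal entries have opposite signs: (-4, -2), (-4, 1), (-1, 0), (0, -2), (0, 1), (2, 0). Count: 6.

6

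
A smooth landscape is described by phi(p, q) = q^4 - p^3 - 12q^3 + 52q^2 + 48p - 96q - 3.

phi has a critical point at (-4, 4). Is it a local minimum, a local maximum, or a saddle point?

local minimum

The mixed partial ∂²phi/∂p∂q is 0, so the Hessian at any point is diag(phi_pp, phi_qq) = diag(-6p, 4(3q^2 - 18q + 26)).
At (-4, 4): H = diag(24, 8).
Both eigenvalues are positive, so H is positive definite: a local minimum.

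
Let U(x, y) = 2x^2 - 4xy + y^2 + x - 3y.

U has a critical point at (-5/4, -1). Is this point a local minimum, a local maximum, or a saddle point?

saddle point

The Hessian of U is constant: H = [[4, -4], [-4, 2]].
det(H) = 4·2 − (-4)² = -8.
Since det(H) < 0, H is indefinite and the critical point is a saddle point.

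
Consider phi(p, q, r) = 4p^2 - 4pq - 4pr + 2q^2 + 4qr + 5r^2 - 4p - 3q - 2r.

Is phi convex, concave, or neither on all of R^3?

phi is quadratic, so its Hessian is the constant matrix H = [[8, -4, -4], [-4, 4, 4], [-4, 4, 10]].
Leading principal minors: 8, 16, 96.
All positive ⇒ H ≻ 0 ⇒ convex.

convex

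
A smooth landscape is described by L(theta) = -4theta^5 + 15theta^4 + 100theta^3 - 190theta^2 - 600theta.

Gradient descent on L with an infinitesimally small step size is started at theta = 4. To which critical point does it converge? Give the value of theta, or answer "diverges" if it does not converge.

L'(theta) = -20(theta - 5)(theta - 2)(theta + 1)(theta + 3), so L'(4) = 1400.
Gradient descent moves in the -L' direction, i.e. theta is decreasing.
The nearest critical point in that direction is theta = 2, where L'' = 900 > 0 (a local minimum). The iterate converges there.

2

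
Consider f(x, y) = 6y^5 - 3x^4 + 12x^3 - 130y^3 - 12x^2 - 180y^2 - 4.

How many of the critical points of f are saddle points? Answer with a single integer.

f separates as a function of x plus a function of y, so ∇f=0 decouples.
∂f/∂x = -12x(x - 2)(x - 1) = 0 at x ∈ {0, 1, 2}; ∂f/∂y = 30y(y - 4)(y + 1)(y + 3) = 0 at y ∈ {-3, -1, 0, 4}.
The Hessian is diagonal: diag(f_xx, f_yy). Second derivatives: f_xx(0)=-24, f_xx(1)=12, f_xx(2)=-24; f_yy(-3)=-1260, f_yy(-1)=300, f_yy(0)=-360, f_yy(4)=4200.
Saddle points occur where the two diagonal entries have opposite signs: (0, -1), (0, 4), (1, -3), (1, 0), (2, -1), (2, 4). Count: 6.

6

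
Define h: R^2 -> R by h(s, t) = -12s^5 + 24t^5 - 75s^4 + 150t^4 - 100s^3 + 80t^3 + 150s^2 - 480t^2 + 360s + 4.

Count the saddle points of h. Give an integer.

8

h separates as a function of s plus a function of t, so ∇h=0 decouples.
∂h/∂s = -60(s - 1)(s + 1)(s + 2)(s + 3) = 0 at s ∈ {-3, -2, -1, 1}; ∂h/∂t = 120t(t - 1)(t + 2)(t + 4) = 0 at t ∈ {-4, -2, 0, 1}.
The Hessian is diagonal: diag(h_ss, h_tt). Second derivatives: h_ss(-3)=480, h_ss(-2)=-180, h_ss(-1)=240, h_ss(1)=-1440; h_tt(-4)=-4800, h_tt(-2)=1440, h_tt(0)=-960, h_tt(1)=1800.
Saddle points occur where the two diagonal entries have opposite signs: (-3, -4), (-3, 0), (-2, -2), (-2, 1), (-1, -4), (-1, 0), (1, -2), (1, 1). Count: 8.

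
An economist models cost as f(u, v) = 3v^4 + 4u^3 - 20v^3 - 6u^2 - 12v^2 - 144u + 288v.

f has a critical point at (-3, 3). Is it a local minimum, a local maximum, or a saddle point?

local maximum

The mixed partial ∂²f/∂u∂v is 0, so the Hessian at any point is diag(f_uu, f_vv) = diag(12(2u - 1), 12(3v^2 - 10v - 2)).
At (-3, 3): H = diag(-84, -60).
Both eigenvalues are negative, so H is negative definite: a local maximum.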